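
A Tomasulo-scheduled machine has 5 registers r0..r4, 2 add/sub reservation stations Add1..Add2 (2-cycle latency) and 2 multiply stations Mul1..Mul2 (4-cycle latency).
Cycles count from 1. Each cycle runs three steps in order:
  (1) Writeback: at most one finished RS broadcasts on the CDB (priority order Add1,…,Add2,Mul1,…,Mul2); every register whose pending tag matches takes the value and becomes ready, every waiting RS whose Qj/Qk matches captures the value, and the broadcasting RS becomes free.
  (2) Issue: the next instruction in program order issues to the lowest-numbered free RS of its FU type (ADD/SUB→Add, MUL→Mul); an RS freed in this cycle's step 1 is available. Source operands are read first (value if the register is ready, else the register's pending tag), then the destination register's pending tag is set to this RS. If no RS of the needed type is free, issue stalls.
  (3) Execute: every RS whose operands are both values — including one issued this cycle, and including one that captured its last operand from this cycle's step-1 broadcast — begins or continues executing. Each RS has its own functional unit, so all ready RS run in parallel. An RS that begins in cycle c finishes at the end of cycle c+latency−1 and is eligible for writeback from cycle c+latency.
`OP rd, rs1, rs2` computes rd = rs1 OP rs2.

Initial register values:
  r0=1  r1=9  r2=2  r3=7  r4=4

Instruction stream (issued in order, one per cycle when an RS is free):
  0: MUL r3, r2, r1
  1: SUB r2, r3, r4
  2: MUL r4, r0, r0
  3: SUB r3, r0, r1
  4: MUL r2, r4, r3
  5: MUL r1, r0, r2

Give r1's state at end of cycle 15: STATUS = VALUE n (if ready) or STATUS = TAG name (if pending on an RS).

  c1: issue MUL r3<-Mul1  regs: r0:1,r1:9,r2:2,r3:Mul1,r4:4
  c2: issue SUB r2<-Add1  regs: r0:1,r1:9,r2:Add1,r3:Mul1,r4:4
  c3: issue MUL r4<-Mul2  regs: r0:1,r1:9,r2:Add1,r3:Mul1,r4:Mul2
  c4: issue SUB r3<-Add2  regs: r0:1,r1:9,r2:Add1,r3:Add2,r4:Mul2
  c5: CDB Mul1=18; issue MUL r2<-Mul1  regs: r0:1,r1:9,r2:Mul1,r3:Add2,r4:Mul2
  c6: CDB Add2=-8; stall  regs: r0:1,r1:9,r2:Mul1,r3:-8,r4:Mul2
  c7: CDB Add1=14; stall  regs: r0:1,r1:9,r2:Mul1,r3:-8,r4:Mul2
  c8: CDB Mul2=1; issue MUL r1<-Mul2  regs: r0:1,r1:Mul2,r2:Mul1,r3:-8,r4:1
  c9: -  regs: r0:1,r1:Mul2,r2:Mul1,r3:-8,r4:1
  c10: -  regs: r0:1,r1:Mul2,r2:Mul1,r3:-8,r4:1
  c11: -  regs: r0:1,r1:Mul2,r2:Mul1,r3:-8,r4:1
  c12: CDB Mul1=-8  regs: r0:1,r1:Mul2,r2:-8,r3:-8,r4:1
  c13: -  regs: r0:1,r1:Mul2,r2:-8,r3:-8,r4:1
  c14: -  regs: r0:1,r1:Mul2,r2:-8,r3:-8,r4:1
  c15: -  regs: r0:1,r1:Mul2,r2:-8,r3:-8,r4:1

STATUS = TAG Mul2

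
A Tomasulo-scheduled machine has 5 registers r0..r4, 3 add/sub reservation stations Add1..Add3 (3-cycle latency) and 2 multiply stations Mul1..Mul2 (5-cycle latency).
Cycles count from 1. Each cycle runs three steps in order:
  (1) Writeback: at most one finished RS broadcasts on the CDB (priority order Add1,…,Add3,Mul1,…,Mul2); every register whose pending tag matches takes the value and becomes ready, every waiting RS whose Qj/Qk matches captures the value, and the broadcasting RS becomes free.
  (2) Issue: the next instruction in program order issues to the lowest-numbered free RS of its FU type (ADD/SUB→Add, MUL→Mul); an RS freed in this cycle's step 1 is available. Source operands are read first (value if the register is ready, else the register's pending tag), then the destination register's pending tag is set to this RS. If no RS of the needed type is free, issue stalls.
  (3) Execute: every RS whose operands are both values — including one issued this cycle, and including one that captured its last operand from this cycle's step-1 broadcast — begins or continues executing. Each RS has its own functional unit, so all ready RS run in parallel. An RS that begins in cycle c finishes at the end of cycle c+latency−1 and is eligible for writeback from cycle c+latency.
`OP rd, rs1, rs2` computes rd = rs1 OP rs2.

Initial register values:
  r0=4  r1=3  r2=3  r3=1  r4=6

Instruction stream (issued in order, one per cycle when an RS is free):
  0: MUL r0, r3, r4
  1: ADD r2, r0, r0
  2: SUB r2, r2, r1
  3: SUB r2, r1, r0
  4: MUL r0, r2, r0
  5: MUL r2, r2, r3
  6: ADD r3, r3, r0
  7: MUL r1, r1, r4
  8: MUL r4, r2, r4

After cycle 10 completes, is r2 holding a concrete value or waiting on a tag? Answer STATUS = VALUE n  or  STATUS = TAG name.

STATUS = TAG Mul1

c1: issue MUL r0<-Mul1 | r0:Mul1,r1:3,r2:3,r3:1,r4:6
c2: issue ADD r2<-Add1 | r0:Mul1,r1:3,r2:Add1,r3:1,r4:6
c3: issue SUB r2<-Add2 | r0:Mul1,r1:3,r2:Add2,r3:1,r4:6
c4: issue SUB r2<-Add3 | r0:Mul1,r1:3,r2:Add3,r3:1,r4:6
c5: issue MUL r0<-Mul2 | r0:Mul2,r1:3,r2:Add3,r3:1,r4:6
c6: CDB Mul1=6; issue MUL r2<-Mul1 | r0:Mul2,r1:3,r2:Mul1,r3:1,r4:6
c7: stall | r0:Mul2,r1:3,r2:Mul1,r3:1,r4:6
c8: stall | r0:Mul2,r1:3,r2:Mul1,r3:1,r4:6
c9: CDB Add1=12; issue ADD r3<-Add1 | r0:Mul2,r1:3,r2:Mul1,r3:Add1,r4:6
c10: CDB Add3=-3; stall | r0:Mul2,r1:3,r2:Mul1,r3:Add1,r4:6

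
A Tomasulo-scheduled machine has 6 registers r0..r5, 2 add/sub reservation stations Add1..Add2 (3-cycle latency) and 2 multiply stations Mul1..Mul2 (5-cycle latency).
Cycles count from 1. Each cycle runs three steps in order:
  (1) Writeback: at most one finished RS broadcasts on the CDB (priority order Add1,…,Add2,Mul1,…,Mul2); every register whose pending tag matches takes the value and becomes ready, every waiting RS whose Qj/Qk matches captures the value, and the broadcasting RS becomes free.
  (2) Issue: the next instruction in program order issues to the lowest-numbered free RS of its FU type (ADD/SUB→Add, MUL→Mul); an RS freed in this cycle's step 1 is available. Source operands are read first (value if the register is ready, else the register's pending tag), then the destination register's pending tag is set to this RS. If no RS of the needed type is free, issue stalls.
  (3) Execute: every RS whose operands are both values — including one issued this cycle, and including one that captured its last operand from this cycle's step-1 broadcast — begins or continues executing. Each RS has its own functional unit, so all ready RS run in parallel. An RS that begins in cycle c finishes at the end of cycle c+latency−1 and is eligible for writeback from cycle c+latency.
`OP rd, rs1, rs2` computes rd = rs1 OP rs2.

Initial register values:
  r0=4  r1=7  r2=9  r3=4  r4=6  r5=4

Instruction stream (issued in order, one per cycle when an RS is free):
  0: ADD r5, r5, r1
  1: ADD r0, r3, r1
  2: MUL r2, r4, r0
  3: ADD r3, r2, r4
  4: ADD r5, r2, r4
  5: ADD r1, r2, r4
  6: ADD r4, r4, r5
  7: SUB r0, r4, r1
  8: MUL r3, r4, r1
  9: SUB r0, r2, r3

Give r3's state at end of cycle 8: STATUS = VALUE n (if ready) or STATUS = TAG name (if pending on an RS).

STATUS = TAG Add1

c1: issue ADD r5<-Add1 | r0:4,r1:7,r2:9,r3:4,r4:6,r5:Add1
c2: issue ADD r0<-Add2 | r0:Add2,r1:7,r2:9,r3:4,r4:6,r5:Add1
c3: issue MUL r2<-Mul1 | r0:Add2,r1:7,r2:Mul1,r3:4,r4:6,r5:Add1
c4: CDB Add1=11; issue ADD r3<-Add1 | r0:Add2,r1:7,r2:Mul1,r3:Add1,r4:6,r5:11
c5: CDB Add2=11; issue ADD r5<-Add2 | r0:11,r1:7,r2:Mul1,r3:Add1,r4:6,r5:Add2
c6: stall | r0:11,r1:7,r2:Mul1,r3:Add1,r4:6,r5:Add2
c7: stall | r0:11,r1:7,r2:Mul1,r3:Add1,r4:6,r5:Add2
c8: stall | r0:11,r1:7,r2:Mul1,r3:Add1,r4:6,r5:Add2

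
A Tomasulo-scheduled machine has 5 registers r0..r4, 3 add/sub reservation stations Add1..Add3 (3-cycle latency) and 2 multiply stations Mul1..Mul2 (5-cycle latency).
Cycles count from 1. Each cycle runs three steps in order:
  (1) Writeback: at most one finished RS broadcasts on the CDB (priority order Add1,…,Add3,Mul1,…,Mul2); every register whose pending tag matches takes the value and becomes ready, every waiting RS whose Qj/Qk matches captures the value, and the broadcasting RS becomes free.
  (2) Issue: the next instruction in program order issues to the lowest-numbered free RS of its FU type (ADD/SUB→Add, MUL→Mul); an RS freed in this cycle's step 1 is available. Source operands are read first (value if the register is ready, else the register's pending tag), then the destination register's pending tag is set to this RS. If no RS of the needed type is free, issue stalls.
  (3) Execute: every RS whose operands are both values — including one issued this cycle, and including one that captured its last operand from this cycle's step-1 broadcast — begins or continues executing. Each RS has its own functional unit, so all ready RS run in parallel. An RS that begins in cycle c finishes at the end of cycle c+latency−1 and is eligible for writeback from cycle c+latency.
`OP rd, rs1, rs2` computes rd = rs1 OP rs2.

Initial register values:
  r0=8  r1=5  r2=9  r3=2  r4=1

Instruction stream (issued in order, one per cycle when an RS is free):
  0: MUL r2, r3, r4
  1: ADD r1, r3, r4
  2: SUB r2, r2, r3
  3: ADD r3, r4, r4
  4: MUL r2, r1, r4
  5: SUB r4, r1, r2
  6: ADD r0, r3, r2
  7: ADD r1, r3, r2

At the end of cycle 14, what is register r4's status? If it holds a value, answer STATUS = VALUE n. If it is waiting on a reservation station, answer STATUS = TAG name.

  c1: issue MUL r2<-Mul1  regs: r0:8,r1:5,r2:Mul1,r3:2,r4:1
  c2: issue ADD r1<-Add1  regs: r0:8,r1:Add1,r2:Mul1,r3:2,r4:1
  c3: issue SUB r2<-Add2  regs: r0:8,r1:Add1,r2:Add2,r3:2,r4:1
  c4: issue ADD r3<-Add3  regs: r0:8,r1:Add1,r2:Add2,r3:Add3,r4:1
  c5: CDB Add1=3; issue MUL r2<-Mul2  regs: r0:8,r1:3,r2:Mul2,r3:Add3,r4:1
  c6: CDB Mul1=2; issue SUB r4<-Add1  regs: r0:8,r1:3,r2:Mul2,r3:Add3,r4:Add1
  c7: CDB Add3=2; issue ADD r0<-Add3  regs: r0:Add3,r1:3,r2:Mul2,r3:2,r4:Add1
  c8: stall  regs: r0:Add3,r1:3,r2:Mul2,r3:2,r4:Add1
  c9: CDB Add2=0; issue ADD r1<-Add2  regs: r0:Add3,r1:Add2,r2:Mul2,r3:2,r4:Add1
  c10: CDB Mul2=3  regs: r0:Add3,r1:Add2,r2:3,r3:2,r4:Add1
  c11: -  regs: r0:Add3,r1:Add2,r2:3,r3:2,r4:Add1
  c12: -  regs: r0:Add3,r1:Add2,r2:3,r3:2,r4:Add1
  c13: CDB Add1=0  regs: r0:Add3,r1:Add2,r2:3,r3:2,r4:0
  c14: CDB Add2=5  regs: r0:Add3,r1:5,r2:3,r3:2,r4:0

STATUS = VALUE 0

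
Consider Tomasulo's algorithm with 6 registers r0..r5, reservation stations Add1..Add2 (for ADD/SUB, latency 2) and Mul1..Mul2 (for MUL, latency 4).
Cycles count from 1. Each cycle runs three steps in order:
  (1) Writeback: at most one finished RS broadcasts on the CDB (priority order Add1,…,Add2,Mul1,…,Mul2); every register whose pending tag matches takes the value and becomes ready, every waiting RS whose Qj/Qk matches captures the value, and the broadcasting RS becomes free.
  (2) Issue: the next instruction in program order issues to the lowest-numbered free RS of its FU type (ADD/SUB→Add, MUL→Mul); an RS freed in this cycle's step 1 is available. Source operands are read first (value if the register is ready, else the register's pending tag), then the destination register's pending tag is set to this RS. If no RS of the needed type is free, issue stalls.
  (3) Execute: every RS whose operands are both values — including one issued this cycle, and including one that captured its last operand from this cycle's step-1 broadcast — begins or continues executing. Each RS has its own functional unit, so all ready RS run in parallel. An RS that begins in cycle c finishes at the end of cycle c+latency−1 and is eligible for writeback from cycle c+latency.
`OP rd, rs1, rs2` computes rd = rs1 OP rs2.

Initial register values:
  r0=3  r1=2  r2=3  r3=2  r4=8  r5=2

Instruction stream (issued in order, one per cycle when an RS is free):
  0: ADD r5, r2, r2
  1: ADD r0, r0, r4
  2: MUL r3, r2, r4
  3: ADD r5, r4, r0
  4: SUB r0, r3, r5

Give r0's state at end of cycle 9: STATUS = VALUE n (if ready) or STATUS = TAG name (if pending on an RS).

STATUS = VALUE 5

cycle 1: issue ADD r5<-Add1 // r0:3,r1:2,r2:3,r3:2,r4:8,r5:Add1
cycle 2: issue ADD r0<-Add2 // r0:Add2,r1:2,r2:3,r3:2,r4:8,r5:Add1
cycle 3: CDB Add1=6; issue MUL r3<-Mul1 // r0:Add2,r1:2,r2:3,r3:Mul1,r4:8,r5:6
cycle 4: CDB Add2=11; issue ADD r5<-Add1 // r0:11,r1:2,r2:3,r3:Mul1,r4:8,r5:Add1
cycle 5: issue SUB r0<-Add2 // r0:Add2,r1:2,r2:3,r3:Mul1,r4:8,r5:Add1
cycle 6: CDB Add1=19 // r0:Add2,r1:2,r2:3,r3:Mul1,r4:8,r5:19
cycle 7: CDB Mul1=24 // r0:Add2,r1:2,r2:3,r3:24,r4:8,r5:19
cycle 8: - // r0:Add2,r1:2,r2:3,r3:24,r4:8,r5:19
cycle 9: CDB Add2=5 // r0:5,r1:2,r2:3,r3:24,r4:8,r5:19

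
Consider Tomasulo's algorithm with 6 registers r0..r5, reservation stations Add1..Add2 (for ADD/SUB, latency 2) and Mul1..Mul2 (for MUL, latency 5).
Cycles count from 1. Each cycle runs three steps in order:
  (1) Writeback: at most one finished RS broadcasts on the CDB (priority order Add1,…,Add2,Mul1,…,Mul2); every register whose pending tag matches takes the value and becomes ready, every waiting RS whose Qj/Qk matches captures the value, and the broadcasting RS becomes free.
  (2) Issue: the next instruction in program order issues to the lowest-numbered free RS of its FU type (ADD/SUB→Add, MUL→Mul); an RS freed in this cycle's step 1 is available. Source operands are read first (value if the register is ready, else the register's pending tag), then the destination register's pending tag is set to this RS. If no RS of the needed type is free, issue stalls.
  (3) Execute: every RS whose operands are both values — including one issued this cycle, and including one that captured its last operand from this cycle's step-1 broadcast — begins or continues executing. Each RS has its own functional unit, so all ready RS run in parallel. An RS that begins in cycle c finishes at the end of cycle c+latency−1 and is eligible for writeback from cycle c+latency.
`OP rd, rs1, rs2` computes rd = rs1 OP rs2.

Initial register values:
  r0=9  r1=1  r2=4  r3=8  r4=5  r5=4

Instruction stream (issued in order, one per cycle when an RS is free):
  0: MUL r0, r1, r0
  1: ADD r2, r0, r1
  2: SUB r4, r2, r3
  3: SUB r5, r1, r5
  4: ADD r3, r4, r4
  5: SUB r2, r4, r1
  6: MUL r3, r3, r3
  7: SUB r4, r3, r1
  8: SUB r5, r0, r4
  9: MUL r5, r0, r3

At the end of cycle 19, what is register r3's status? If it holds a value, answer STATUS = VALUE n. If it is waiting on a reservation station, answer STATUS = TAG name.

c1: issue MUL r0<-Mul1 | r0:Mul1,r1:1,r2:4,r3:8,r4:5,r5:4
c2: issue ADD r2<-Add1 | r0:Mul1,r1:1,r2:Add1,r3:8,r4:5,r5:4
c3: issue SUB r4<-Add2 | r0:Mul1,r1:1,r2:Add1,r3:8,r4:Add2,r5:4
c4: stall | r0:Mul1,r1:1,r2:Add1,r3:8,r4:Add2,r5:4
c5: stall | r0:Mul1,r1:1,r2:Add1,r3:8,r4:Add2,r5:4
c6: CDB Mul1=9; stall | r0:9,r1:1,r2:Add1,r3:8,r4:Add2,r5:4
c7: stall | r0:9,r1:1,r2:Add1,r3:8,r4:Add2,r5:4
c8: CDB Add1=10; issue SUB r5<-Add1 | r0:9,r1:1,r2:10,r3:8,r4:Add2,r5:Add1
c9: stall | r0:9,r1:1,r2:10,r3:8,r4:Add2,r5:Add1
c10: CDB Add1=-3; issue ADD r3<-Add1 | r0:9,r1:1,r2:10,r3:Add1,r4:Add2,r5:-3
c11: CDB Add2=2; issue SUB r2<-Add2 | r0:9,r1:1,r2:Add2,r3:Add1,r4:2,r5:-3
c12: issue MUL r3<-Mul1 | r0:9,r1:1,r2:Add2,r3:Mul1,r4:2,r5:-3
c13: CDB Add1=4; issue SUB r4<-Add1 | r0:9,r1:1,r2:Add2,r3:Mul1,r4:Add1,r5:-3
c14: CDB Add2=1; issue SUB r5<-Add2 | r0:9,r1:1,r2:1,r3:Mul1,r4:Add1,r5:Add2
c15: issue MUL r5<-Mul2 | r0:9,r1:1,r2:1,r3:Mul1,r4:Add1,r5:Mul2
c16: - | r0:9,r1:1,r2:1,r3:Mul1,r4:Add1,r5:Mul2
c17: - | r0:9,r1:1,r2:1,r3:Mul1,r4:Add1,r5:Mul2
c18: CDB Mul1=16 | r0:9,r1:1,r2:1,r3:16,r4:Add1,r5:Mul2
c19: - | r0:9,r1:1,r2:1,r3:16,r4:Add1,r5:Mul2

STATUS = VALUE 16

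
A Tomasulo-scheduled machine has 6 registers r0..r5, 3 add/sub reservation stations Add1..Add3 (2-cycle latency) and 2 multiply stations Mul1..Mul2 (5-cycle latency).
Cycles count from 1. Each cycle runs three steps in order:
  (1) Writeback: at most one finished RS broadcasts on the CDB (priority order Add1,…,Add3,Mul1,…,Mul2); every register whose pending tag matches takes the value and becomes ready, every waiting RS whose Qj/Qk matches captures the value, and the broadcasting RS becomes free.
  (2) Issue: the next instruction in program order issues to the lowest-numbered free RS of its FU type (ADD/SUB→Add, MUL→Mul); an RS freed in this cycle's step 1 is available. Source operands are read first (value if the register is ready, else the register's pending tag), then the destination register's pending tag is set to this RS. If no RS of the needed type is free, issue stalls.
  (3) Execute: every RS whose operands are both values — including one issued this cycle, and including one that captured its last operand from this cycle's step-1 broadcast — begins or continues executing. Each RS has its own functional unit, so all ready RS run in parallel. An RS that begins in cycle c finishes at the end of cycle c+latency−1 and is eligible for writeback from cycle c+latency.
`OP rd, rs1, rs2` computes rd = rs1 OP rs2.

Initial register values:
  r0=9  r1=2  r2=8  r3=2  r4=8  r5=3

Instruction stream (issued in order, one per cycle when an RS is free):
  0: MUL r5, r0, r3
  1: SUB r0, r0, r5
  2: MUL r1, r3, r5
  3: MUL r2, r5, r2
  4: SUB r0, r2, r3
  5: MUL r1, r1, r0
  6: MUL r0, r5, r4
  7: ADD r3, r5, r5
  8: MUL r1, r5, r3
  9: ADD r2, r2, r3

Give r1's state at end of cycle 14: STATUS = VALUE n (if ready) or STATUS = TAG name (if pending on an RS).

c1: issue MUL r5<-Mul1 | r0:9,r1:2,r2:8,r3:2,r4:8,r5:Mul1
c2: issue SUB r0<-Add1 | r0:Add1,r1:2,r2:8,r3:2,r4:8,r5:Mul1
c3: issue MUL r1<-Mul2 | r0:Add1,r1:Mul2,r2:8,r3:2,r4:8,r5:Mul1
c4: stall | r0:Add1,r1:Mul2,r2:8,r3:2,r4:8,r5:Mul1
c5: stall | r0:Add1,r1:Mul2,r2:8,r3:2,r4:8,r5:Mul1
c6: CDB Mul1=18; issue MUL r2<-Mul1 | r0:Add1,r1:Mul2,r2:Mul1,r3:2,r4:8,r5:18
c7: issue SUB r0<-Add2 | r0:Add2,r1:Mul2,r2:Mul1,r3:2,r4:8,r5:18
c8: CDB Add1=-9; stall | r0:Add2,r1:Mul2,r2:Mul1,r3:2,r4:8,r5:18
c9: stall | r0:Add2,r1:Mul2,r2:Mul1,r3:2,r4:8,r5:18
c10: stall | r0:Add2,r1:Mul2,r2:Mul1,r3:2,r4:8,r5:18
c11: CDB Mul1=144; issue MUL r1<-Mul1 | r0:Add2,r1:Mul1,r2:144,r3:2,r4:8,r5:18
c12: CDB Mul2=36; issue MUL r0<-Mul2 | r0:Mul2,r1:Mul1,r2:144,r3:2,r4:8,r5:18
c13: CDB Add2=142; issue ADD r3<-Add1 | r0:Mul2,r1:Mul1,r2:144,r3:Add1,r4:8,r5:18
c14: stall | r0:Mul2,r1:Mul1,r2:144,r3:Add1,r4:8,r5:18

STATUS = TAG Mul1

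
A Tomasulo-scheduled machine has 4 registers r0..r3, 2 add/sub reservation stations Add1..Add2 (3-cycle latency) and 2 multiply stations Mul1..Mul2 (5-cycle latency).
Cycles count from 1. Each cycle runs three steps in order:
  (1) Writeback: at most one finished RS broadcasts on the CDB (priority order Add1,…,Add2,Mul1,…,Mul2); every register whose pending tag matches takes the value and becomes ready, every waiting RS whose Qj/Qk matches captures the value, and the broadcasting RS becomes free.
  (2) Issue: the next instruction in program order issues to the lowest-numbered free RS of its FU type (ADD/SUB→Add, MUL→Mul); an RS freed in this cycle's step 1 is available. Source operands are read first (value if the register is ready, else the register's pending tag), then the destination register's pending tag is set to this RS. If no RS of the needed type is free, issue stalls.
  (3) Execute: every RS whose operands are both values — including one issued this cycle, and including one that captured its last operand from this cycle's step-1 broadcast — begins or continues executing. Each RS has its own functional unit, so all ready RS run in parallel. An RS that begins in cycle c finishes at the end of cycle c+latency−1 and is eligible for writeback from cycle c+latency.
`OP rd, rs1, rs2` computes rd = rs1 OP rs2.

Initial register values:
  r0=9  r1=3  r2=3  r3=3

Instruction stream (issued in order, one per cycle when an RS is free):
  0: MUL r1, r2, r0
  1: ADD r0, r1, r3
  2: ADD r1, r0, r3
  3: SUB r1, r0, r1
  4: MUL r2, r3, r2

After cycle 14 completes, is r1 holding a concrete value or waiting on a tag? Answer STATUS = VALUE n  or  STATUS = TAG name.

  c1: issue MUL r1<-Mul1  regs: r0:9,r1:Mul1,r2:3,r3:3
  c2: issue ADD r0<-Add1  regs: r0:Add1,r1:Mul1,r2:3,r3:3
  c3: issue ADD r1<-Add2  regs: r0:Add1,r1:Add2,r2:3,r3:3
  c4: stall  regs: r0:Add1,r1:Add2,r2:3,r3:3
  c5: stall  regs: r0:Add1,r1:Add2,r2:3,r3:3
  c6: CDB Mul1=27; stall  regs: r0:Add1,r1:Add2,r2:3,r3:3
  c7: stall  regs: r0:Add1,r1:Add2,r2:3,r3:3
  c8: stall  regs: r0:Add1,r1:Add2,r2:3,r3:3
  c9: CDB Add1=30; issue SUB r1<-Add1  regs: r0:30,r1:Add1,r2:3,r3:3
  c10: issue MUL r2<-Mul1  regs: r0:30,r1:Add1,r2:Mul1,r3:3
  c11: -  regs: r0:30,r1:Add1,r2:Mul1,r3:3
  c12: CDB Add2=33  regs: r0:30,r1:Add1,r2:Mul1,r3:3
  c13: -  regs: r0:30,r1:Add1,r2:Mul1,r3:3
  c14: -  regs: r0:30,r1:Add1,r2:Mul1,r3:3

STATUS = TAG Add1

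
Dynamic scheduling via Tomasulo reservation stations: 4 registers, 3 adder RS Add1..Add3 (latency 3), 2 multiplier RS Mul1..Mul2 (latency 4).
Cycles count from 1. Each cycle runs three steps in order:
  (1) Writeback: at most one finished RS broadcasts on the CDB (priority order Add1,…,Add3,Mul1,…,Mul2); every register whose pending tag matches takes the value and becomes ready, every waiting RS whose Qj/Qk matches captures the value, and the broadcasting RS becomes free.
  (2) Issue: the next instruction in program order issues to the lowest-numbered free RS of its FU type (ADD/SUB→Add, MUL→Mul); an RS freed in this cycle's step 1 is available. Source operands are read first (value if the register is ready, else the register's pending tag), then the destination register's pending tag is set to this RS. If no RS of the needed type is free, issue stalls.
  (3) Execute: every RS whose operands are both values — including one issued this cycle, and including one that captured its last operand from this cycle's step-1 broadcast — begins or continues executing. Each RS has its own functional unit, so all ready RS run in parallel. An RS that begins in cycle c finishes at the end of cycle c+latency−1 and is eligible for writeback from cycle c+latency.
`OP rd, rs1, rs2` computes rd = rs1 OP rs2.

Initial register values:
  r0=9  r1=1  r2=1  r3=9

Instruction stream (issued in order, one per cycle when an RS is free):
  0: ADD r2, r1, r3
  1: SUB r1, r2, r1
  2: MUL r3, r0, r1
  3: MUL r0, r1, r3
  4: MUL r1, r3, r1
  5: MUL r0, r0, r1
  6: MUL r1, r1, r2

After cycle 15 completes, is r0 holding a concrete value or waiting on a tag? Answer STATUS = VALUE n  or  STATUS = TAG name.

STATUS = TAG Mul1

c1: issue ADD r2<-Add1 | r0:9,r1:1,r2:Add1,r3:9
c2: issue SUB r1<-Add2 | r0:9,r1:Add2,r2:Add1,r3:9
c3: issue MUL r3<-Mul1 | r0:9,r1:Add2,r2:Add1,r3:Mul1
c4: CDB Add1=10; issue MUL r0<-Mul2 | r0:Mul2,r1:Add2,r2:10,r3:Mul1
c5: stall | r0:Mul2,r1:Add2,r2:10,r3:Mul1
c6: stall | r0:Mul2,r1:Add2,r2:10,r3:Mul1
c7: CDB Add2=9; stall | r0:Mul2,r1:9,r2:10,r3:Mul1
c8: stall | r0:Mul2,r1:9,r2:10,r3:Mul1
c9: stall | r0:Mul2,r1:9,r2:10,r3:Mul1
c10: stall | r0:Mul2,r1:9,r2:10,r3:Mul1
c11: CDB Mul1=81; issue MUL r1<-Mul1 | r0:Mul2,r1:Mul1,r2:10,r3:81
c12: stall | r0:Mul2,r1:Mul1,r2:10,r3:81
c13: stall | r0:Mul2,r1:Mul1,r2:10,r3:81
c14: stall | r0:Mul2,r1:Mul1,r2:10,r3:81
c15: CDB Mul1=729; issue MUL r0<-Mul1 | r0:Mul1,r1:729,r2:10,r3:81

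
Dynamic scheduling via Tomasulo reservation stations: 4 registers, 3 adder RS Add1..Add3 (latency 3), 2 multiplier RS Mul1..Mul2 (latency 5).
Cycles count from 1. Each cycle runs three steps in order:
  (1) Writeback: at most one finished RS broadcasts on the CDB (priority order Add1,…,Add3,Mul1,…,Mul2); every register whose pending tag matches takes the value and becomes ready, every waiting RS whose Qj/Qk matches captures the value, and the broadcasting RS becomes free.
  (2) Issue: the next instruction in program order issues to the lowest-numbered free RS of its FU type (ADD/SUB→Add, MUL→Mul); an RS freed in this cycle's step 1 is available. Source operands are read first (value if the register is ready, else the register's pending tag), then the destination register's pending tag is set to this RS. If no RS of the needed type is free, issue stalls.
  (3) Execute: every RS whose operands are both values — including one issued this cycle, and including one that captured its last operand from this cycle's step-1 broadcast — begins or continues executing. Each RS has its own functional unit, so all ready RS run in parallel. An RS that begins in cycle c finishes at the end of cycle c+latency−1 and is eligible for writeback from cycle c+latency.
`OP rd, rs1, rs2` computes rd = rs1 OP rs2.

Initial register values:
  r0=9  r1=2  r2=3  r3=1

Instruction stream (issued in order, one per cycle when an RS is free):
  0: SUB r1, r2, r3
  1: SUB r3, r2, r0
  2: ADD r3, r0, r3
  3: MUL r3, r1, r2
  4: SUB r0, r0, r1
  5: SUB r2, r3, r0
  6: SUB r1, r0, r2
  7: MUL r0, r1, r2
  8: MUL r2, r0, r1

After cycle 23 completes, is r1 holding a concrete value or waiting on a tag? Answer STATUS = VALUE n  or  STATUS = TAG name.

STATUS = VALUE 8

  c1: issue SUB r1<-Add1  regs: r0:9,r1:Add1,r2:3,r3:1
  c2: issue SUB r3<-Add2  regs: r0:9,r1:Add1,r2:3,r3:Add2
  c3: issue ADD r3<-Add3  regs: r0:9,r1:Add1,r2:3,r3:Add3
  c4: CDB Add1=2; issue MUL r3<-Mul1  regs: r0:9,r1:2,r2:3,r3:Mul1
  c5: CDB Add2=-6; issue SUB r0<-Add1  regs: r0:Add1,r1:2,r2:3,r3:Mul1
  c6: issue SUB r2<-Add2  regs: r0:Add1,r1:2,r2:Add2,r3:Mul1
  c7: stall  regs: r0:Add1,r1:2,r2:Add2,r3:Mul1
  c8: CDB Add1=7; issue SUB r1<-Add1  regs: r0:7,r1:Add1,r2:Add2,r3:Mul1
  c9: CDB Add3=3; issue MUL r0<-Mul2  regs: r0:Mul2,r1:Add1,r2:Add2,r3:Mul1
  c10: CDB Mul1=6; issue MUL r2<-Mul1  regs: r0:Mul2,r1:Add1,r2:Mul1,r3:6
  c11: -  regs: r0:Mul2,r1:Add1,r2:Mul1,r3:6
  c12: -  regs: r0:Mul2,r1:Add1,r2:Mul1,r3:6
  c13: CDB Add2=-1  regs: r0:Mul2,r1:Add1,r2:Mul1,r3:6
  c14: -  regs: r0:Mul2,r1:Add1,r2:Mul1,r3:6
  c15: -  regs: r0:Mul2,r1:Add1,r2:Mul1,r3:6
  c16: CDB Add1=8  regs: r0:Mul2,r1:8,r2:Mul1,r3:6
  c17: -  regs: r0:Mul2,r1:8,r2:Mul1,r3:6
  c18: -  regs: r0:Mul2,r1:8,r2:Mul1,r3:6
  c19: -  regs: r0:Mul2,r1:8,r2:Mul1,r3:6
  c20: -  regs: r0:Mul2,r1:8,r2:Mul1,r3:6
  c21: CDB Mul2=-8  regs: r0:-8,r1:8,r2:Mul1,r3:6
  c22: -  regs: r0:-8,r1:8,r2:Mul1,r3:6
  c23: -  regs: r0:-8,r1:8,r2:Mul1,r3:6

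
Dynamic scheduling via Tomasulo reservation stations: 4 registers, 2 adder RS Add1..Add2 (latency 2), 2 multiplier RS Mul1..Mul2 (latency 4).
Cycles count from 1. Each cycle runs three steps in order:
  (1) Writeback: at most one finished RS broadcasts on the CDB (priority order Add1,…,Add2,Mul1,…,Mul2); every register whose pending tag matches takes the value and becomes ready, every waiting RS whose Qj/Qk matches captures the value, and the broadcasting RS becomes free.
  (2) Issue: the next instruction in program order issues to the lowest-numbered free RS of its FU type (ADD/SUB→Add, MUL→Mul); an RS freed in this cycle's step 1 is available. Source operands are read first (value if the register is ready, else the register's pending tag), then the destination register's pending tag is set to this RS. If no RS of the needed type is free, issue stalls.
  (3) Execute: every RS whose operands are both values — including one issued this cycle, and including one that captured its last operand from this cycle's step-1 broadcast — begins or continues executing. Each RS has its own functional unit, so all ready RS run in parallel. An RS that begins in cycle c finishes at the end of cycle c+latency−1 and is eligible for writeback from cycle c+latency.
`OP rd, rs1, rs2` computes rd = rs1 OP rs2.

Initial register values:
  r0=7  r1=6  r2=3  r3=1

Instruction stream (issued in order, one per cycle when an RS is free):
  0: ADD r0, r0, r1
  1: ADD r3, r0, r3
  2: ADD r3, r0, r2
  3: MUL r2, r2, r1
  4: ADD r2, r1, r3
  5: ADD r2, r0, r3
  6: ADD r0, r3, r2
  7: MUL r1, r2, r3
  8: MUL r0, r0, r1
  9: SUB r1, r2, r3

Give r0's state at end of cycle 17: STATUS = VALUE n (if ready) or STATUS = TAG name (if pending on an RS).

STATUS = VALUE 20880

  c1: issue ADD r0<-Add1  regs: r0:Add1,r1:6,r2:3,r3:1
  c2: issue ADD r3<-Add2  regs: r0:Add1,r1:6,r2:3,r3:Add2
  c3: CDB Add1=13; issue ADD r3<-Add1  regs: r0:13,r1:6,r2:3,r3:Add1
  c4: issue MUL r2<-Mul1  regs: r0:13,r1:6,r2:Mul1,r3:Add1
  c5: CDB Add1=16; issue ADD r2<-Add1  regs: r0:13,r1:6,r2:Add1,r3:16
  c6: CDB Add2=14; issue ADD r2<-Add2  regs: r0:13,r1:6,r2:Add2,r3:16
  c7: CDB Add1=22; issue ADD r0<-Add1  regs: r0:Add1,r1:6,r2:Add2,r3:16
  c8: CDB Add2=29; issue MUL r1<-Mul2  regs: r0:Add1,r1:Mul2,r2:29,r3:16
  c9: CDB Mul1=18; issue MUL r0<-Mul1  regs: r0:Mul1,r1:Mul2,r2:29,r3:16
  c10: CDB Add1=45; issue SUB r1<-Add1  regs: r0:Mul1,r1:Add1,r2:29,r3:16
  c11: -  regs: r0:Mul1,r1:Add1,r2:29,r3:16
  c12: CDB Add1=13  regs: r0:Mul1,r1:13,r2:29,r3:16
  c13: CDB Mul2=464  regs: r0:Mul1,r1:13,r2:29,r3:16
  c14: -  regs: r0:Mul1,r1:13,r2:29,r3:16
  c15: -  regs: r0:Mul1,r1:13,r2:29,r3:16
  c16: -  regs: r0:Mul1,r1:13,r2:29,r3:16
  c17: CDB Mul1=20880  regs: r0:20880,r1:13,r2:29,r3:16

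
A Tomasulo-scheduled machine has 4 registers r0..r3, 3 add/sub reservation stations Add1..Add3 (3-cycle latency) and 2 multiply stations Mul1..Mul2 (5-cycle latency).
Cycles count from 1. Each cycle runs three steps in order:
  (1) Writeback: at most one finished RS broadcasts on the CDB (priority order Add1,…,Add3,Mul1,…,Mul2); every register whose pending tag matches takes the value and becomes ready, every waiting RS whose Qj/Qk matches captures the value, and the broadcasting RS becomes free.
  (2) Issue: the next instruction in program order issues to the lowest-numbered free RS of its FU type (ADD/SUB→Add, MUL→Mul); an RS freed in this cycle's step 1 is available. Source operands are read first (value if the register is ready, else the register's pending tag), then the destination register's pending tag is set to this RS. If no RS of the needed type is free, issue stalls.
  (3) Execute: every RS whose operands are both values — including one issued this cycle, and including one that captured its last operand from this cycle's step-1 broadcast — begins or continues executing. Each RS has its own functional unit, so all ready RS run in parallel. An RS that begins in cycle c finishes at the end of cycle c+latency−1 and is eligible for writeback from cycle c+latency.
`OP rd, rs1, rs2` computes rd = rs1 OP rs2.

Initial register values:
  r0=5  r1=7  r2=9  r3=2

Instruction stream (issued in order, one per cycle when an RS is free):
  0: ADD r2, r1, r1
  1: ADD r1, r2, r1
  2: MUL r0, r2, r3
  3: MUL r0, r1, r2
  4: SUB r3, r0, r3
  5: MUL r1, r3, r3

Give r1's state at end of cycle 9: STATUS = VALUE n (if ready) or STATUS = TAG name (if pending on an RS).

STATUS = TAG Mul1

c1: issue ADD r2<-Add1 | r0:5,r1:7,r2:Add1,r3:2
c2: issue ADD r1<-Add2 | r0:5,r1:Add2,r2:Add1,r3:2
c3: issue MUL r0<-Mul1 | r0:Mul1,r1:Add2,r2:Add1,r3:2
c4: CDB Add1=14; issue MUL r0<-Mul2 | r0:Mul2,r1:Add2,r2:14,r3:2
c5: issue SUB r3<-Add1 | r0:Mul2,r1:Add2,r2:14,r3:Add1
c6: stall | r0:Mul2,r1:Add2,r2:14,r3:Add1
c7: CDB Add2=21; stall | r0:Mul2,r1:21,r2:14,r3:Add1
c8: stall | r0:Mul2,r1:21,r2:14,r3:Add1
c9: CDB Mul1=28; issue MUL r1<-Mul1 | r0:Mul2,r1:Mul1,r2:14,r3:Add1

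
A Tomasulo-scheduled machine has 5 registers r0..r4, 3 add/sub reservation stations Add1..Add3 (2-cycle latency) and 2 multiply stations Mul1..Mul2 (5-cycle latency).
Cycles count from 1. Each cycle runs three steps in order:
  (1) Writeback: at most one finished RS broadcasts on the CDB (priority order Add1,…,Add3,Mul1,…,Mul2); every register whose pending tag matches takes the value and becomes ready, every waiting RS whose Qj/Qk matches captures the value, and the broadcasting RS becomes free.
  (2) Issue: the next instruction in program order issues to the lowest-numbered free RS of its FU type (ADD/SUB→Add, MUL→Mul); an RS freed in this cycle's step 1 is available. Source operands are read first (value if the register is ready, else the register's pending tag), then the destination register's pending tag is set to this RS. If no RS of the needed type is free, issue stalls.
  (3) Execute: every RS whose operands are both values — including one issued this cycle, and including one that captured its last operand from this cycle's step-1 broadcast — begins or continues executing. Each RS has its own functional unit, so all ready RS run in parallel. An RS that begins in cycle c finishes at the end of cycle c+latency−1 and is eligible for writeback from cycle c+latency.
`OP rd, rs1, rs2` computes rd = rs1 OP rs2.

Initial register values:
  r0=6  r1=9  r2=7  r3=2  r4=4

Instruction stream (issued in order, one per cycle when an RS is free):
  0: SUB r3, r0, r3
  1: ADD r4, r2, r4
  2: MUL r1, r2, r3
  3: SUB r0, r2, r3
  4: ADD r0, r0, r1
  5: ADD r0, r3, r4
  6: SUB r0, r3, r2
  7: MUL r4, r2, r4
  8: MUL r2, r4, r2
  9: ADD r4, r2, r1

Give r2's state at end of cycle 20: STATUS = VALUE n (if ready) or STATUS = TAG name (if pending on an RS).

STATUS = VALUE 539

c1: issue SUB r3<-Add1 | r0:6,r1:9,r2:7,r3:Add1,r4:4
c2: issue ADD r4<-Add2 | r0:6,r1:9,r2:7,r3:Add1,r4:Add2
c3: CDB Add1=4; issue MUL r1<-Mul1 | r0:6,r1:Mul1,r2:7,r3:4,r4:Add2
c4: CDB Add2=11; issue SUB r0<-Add1 | r0:Add1,r1:Mul1,r2:7,r3:4,r4:11
c5: issue ADD r0<-Add2 | r0:Add2,r1:Mul1,r2:7,r3:4,r4:11
c6: CDB Add1=3; issue ADD r0<-Add1 | r0:Add1,r1:Mul1,r2:7,r3:4,r4:11
c7: issue SUB r0<-Add3 | r0:Add3,r1:Mul1,r2:7,r3:4,r4:11
c8: CDB Add1=15; issue MUL r4<-Mul2 | r0:Add3,r1:Mul1,r2:7,r3:4,r4:Mul2
c9: CDB Add3=-3; stall | r0:-3,r1:Mul1,r2:7,r3:4,r4:Mul2
c10: CDB Mul1=28; issue MUL r2<-Mul1 | r0:-3,r1:28,r2:Mul1,r3:4,r4:Mul2
c11: issue ADD r4<-Add1 | r0:-3,r1:28,r2:Mul1,r3:4,r4:Add1
c12: CDB Add2=31 | r0:-3,r1:28,r2:Mul1,r3:4,r4:Add1
c13: CDB Mul2=77 | r0:-3,r1:28,r2:Mul1,r3:4,r4:Add1
c14: - | r0:-3,r1:28,r2:Mul1,r3:4,r4:Add1
c15: - | r0:-3,r1:28,r2:Mul1,r3:4,r4:Add1
c16: - | r0:-3,r1:28,r2:Mul1,r3:4,r4:Add1
c17: - | r0:-3,r1:28,r2:Mul1,r3:4,r4:Add1
c18: CDB Mul1=539 | r0:-3,r1:28,r2:539,r3:4,r4:Add1
c19: - | r0:-3,r1:28,r2:539,r3:4,r4:Add1
c20: CDB Add1=567 | r0:-3,r1:28,r2:539,r3:4,r4:567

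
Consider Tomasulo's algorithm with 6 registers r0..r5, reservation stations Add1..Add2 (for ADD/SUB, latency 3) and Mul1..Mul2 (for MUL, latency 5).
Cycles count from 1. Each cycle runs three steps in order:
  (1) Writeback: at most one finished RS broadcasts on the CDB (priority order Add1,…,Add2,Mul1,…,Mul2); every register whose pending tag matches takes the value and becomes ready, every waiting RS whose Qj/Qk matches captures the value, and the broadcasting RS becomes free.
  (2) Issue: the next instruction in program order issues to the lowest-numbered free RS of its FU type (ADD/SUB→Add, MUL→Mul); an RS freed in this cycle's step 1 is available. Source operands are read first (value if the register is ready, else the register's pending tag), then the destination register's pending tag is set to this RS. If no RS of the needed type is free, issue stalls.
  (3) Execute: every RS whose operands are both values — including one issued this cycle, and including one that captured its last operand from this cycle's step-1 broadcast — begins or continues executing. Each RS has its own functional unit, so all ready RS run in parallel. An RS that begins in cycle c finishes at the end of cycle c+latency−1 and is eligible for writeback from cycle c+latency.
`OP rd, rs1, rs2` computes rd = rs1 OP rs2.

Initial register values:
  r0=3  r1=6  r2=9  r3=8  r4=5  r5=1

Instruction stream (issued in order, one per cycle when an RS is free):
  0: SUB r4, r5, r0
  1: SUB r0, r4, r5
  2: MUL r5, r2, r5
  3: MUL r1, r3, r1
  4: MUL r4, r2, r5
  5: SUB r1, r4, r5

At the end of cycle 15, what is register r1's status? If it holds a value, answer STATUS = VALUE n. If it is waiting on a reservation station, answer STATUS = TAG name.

STATUS = TAG Add1

cycle 1: issue SUB r4<-Add1 // r0:3,r1:6,r2:9,r3:8,r4:Add1,r5:1
cycle 2: issue SUB r0<-Add2 // r0:Add2,r1:6,r2:9,r3:8,r4:Add1,r5:1
cycle 3: issue MUL r5<-Mul1 // r0:Add2,r1:6,r2:9,r3:8,r4:Add1,r5:Mul1
cycle 4: CDB Add1=-2; issue MUL r1<-Mul2 // r0:Add2,r1:Mul2,r2:9,r3:8,r4:-2,r5:Mul1
cycle 5: stall // r0:Add2,r1:Mul2,r2:9,r3:8,r4:-2,r5:Mul1
cycle 6: stall // r0:Add2,r1:Mul2,r2:9,r3:8,r4:-2,r5:Mul1
cycle 7: CDB Add2=-3; stall // r0:-3,r1:Mul2,r2:9,r3:8,r4:-2,r5:Mul1
cycle 8: CDB Mul1=9; issue MUL r4<-Mul1 // r0:-3,r1:Mul2,r2:9,r3:8,r4:Mul1,r5:9
cycle 9: CDB Mul2=48; issue SUB r1<-Add1 // r0:-3,r1:Add1,r2:9,r3:8,r4:Mul1,r5:9
cycle 10: - // r0:-3,r1:Add1,r2:9,r3:8,r4:Mul1,r5:9
cycle 11: - // r0:-3,r1:Add1,r2:9,r3:8,r4:Mul1,r5:9
cycle 12: - // r0:-3,r1:Add1,r2:9,r3:8,r4:Mul1,r5:9
cycle 13: CDB Mul1=81 // r0:-3,r1:Add1,r2:9,r3:8,r4:81,r5:9
cycle 14: - // r0:-3,r1:Add1,r2:9,r3:8,r4:81,r5:9
cycle 15: - // r0:-3,r1:Add1,r2:9,r3:8,r4:81,r5:9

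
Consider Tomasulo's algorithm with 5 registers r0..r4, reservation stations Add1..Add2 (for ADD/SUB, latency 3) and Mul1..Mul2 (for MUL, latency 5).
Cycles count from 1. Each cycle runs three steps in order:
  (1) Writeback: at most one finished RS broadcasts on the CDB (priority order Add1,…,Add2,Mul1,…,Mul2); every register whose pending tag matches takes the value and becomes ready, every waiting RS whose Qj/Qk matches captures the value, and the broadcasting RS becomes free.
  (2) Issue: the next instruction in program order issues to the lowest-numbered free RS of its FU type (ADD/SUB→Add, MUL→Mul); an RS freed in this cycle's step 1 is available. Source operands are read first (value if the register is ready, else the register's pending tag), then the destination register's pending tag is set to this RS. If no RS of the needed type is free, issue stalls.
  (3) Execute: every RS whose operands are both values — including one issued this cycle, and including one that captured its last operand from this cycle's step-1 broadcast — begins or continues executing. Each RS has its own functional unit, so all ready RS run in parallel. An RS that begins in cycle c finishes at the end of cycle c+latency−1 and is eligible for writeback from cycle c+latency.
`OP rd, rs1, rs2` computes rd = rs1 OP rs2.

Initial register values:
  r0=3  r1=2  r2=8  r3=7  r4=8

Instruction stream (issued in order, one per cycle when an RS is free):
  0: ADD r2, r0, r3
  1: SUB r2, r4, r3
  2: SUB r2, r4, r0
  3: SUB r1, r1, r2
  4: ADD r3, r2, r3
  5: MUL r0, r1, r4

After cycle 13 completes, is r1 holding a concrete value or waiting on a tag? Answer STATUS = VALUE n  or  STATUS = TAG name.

STATUS = VALUE -3

cycle 1: issue ADD r2<-Add1 // r0:3,r1:2,r2:Add1,r3:7,r4:8
cycle 2: issue SUB r2<-Add2 // r0:3,r1:2,r2:Add2,r3:7,r4:8
cycle 3: stall // r0:3,r1:2,r2:Add2,r3:7,r4:8
cycle 4: CDB Add1=10; issue SUB r2<-Add1 // r0:3,r1:2,r2:Add1,r3:7,r4:8
cycle 5: CDB Add2=1; issue SUB r1<-Add2 // r0:3,r1:Add2,r2:Add1,r3:7,r4:8
cycle 6: stall // r0:3,r1:Add2,r2:Add1,r3:7,r4:8
cycle 7: CDB Add1=5; issue ADD r3<-Add1 // r0:3,r1:Add2,r2:5,r3:Add1,r4:8
cycle 8: issue MUL r0<-Mul1 // r0:Mul1,r1:Add2,r2:5,r3:Add1,r4:8
cycle 9: - // r0:Mul1,r1:Add2,r2:5,r3:Add1,r4:8
cycle 10: CDB Add1=12 // r0:Mul1,r1:Add2,r2:5,r3:12,r4:8
cycle 11: CDB Add2=-3 // r0:Mul1,r1:-3,r2:5,r3:12,r4:8
cycle 12: - // r0:Mul1,r1:-3,r2:5,r3:12,r4:8
cycle 13: - // r0:Mul1,r1:-3,r2:5,r3:12,r4:8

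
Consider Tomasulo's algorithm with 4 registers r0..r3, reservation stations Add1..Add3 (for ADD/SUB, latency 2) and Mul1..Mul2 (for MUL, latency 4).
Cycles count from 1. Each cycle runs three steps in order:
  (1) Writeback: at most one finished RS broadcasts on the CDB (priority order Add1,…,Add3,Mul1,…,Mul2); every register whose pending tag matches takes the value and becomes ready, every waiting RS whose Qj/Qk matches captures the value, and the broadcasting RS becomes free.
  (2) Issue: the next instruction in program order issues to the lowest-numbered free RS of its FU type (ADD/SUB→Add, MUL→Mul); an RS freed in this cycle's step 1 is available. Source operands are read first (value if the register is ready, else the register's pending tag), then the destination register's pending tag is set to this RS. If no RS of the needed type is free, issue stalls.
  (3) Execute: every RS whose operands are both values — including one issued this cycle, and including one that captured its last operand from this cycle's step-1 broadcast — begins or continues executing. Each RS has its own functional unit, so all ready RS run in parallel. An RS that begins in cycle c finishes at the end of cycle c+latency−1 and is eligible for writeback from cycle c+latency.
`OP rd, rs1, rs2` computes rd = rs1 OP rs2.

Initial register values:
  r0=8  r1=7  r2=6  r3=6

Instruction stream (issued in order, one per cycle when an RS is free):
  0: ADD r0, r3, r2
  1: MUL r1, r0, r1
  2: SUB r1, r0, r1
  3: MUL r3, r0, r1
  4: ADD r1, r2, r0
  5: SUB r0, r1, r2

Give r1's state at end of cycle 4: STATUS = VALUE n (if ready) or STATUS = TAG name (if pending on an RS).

STATUS = TAG Add1

c1: issue ADD r0<-Add1 | r0:Add1,r1:7,r2:6,r3:6
c2: issue MUL r1<-Mul1 | r0:Add1,r1:Mul1,r2:6,r3:6
c3: CDB Add1=12; issue SUB r1<-Add1 | r0:12,r1:Add1,r2:6,r3:6
c4: issue MUL r3<-Mul2 | r0:12,r1:Add1,r2:6,r3:Mul2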